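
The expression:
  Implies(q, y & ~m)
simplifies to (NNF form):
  ~q | (y & ~m)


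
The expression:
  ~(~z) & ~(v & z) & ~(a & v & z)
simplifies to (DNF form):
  z & ~v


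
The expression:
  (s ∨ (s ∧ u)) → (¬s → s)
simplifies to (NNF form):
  True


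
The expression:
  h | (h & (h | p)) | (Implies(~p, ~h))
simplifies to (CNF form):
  True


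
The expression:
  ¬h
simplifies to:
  ¬h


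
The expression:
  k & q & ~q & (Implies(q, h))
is never true.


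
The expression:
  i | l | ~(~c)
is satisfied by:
  {i: True, c: True, l: True}
  {i: True, c: True, l: False}
  {i: True, l: True, c: False}
  {i: True, l: False, c: False}
  {c: True, l: True, i: False}
  {c: True, l: False, i: False}
  {l: True, c: False, i: False}


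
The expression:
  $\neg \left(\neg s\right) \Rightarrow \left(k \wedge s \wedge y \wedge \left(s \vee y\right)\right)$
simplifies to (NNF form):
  $\left(k \wedge y\right) \vee \neg s$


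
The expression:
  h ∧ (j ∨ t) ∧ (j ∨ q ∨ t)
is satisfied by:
  {h: True, t: True, j: True}
  {h: True, t: True, j: False}
  {h: True, j: True, t: False}


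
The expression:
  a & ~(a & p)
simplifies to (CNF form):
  a & ~p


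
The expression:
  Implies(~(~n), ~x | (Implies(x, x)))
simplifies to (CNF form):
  True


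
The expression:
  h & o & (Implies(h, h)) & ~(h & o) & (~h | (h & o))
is never true.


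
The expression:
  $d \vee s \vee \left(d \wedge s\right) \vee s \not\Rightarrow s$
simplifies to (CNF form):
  $d \vee s$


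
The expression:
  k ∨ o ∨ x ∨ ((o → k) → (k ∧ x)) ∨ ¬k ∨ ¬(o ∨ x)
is always true.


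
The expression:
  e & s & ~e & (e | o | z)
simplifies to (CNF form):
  False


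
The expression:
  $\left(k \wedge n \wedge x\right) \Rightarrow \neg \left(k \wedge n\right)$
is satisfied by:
  {x: False, k: False, n: False}
  {n: True, x: False, k: False}
  {k: True, x: False, n: False}
  {n: True, k: True, x: False}
  {x: True, n: False, k: False}
  {n: True, x: True, k: False}
  {k: True, x: True, n: False}


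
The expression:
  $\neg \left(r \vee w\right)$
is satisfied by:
  {r: False, w: False}


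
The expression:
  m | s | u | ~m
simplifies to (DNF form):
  True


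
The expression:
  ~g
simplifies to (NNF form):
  ~g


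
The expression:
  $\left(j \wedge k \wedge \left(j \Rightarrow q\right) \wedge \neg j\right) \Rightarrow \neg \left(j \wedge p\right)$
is always true.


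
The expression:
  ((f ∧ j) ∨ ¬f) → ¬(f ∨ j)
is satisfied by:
  {j: False}


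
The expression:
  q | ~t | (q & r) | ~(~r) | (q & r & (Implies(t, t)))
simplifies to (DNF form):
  q | r | ~t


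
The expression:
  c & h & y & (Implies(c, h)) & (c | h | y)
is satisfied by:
  {h: True, c: True, y: True}


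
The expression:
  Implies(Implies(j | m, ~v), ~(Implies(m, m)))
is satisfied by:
  {m: True, j: True, v: True}
  {m: True, v: True, j: False}
  {j: True, v: True, m: False}


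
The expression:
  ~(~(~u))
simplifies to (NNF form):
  ~u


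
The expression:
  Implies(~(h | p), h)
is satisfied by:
  {p: True, h: True}
  {p: True, h: False}
  {h: True, p: False}


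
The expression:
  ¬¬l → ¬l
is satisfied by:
  {l: False}


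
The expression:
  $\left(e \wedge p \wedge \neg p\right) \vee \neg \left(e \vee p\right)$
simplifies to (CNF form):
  $\neg e \wedge \neg p$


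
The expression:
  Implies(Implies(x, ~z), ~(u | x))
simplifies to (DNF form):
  (x & z) | (~u & ~x)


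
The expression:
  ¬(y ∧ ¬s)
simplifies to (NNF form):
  s ∨ ¬y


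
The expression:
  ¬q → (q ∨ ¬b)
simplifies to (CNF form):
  q ∨ ¬b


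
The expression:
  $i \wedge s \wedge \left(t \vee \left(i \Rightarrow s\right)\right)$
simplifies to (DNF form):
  $i \wedge s$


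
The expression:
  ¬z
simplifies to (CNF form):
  ¬z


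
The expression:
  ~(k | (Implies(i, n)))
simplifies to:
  i & ~k & ~n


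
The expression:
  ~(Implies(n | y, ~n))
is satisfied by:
  {n: True}


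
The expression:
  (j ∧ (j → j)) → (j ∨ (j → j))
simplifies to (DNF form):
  True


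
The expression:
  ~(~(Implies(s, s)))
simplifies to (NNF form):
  True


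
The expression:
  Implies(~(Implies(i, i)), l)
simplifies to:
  True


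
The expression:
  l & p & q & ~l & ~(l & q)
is never true.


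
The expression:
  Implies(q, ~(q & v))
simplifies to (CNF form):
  ~q | ~v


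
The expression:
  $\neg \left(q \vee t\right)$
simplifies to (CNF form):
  $\neg q \wedge \neg t$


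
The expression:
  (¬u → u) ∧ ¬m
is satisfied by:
  {u: True, m: False}


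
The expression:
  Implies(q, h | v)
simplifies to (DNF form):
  h | v | ~q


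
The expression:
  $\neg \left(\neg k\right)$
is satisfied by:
  {k: True}


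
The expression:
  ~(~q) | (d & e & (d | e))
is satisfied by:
  {q: True, e: True, d: True}
  {q: True, e: True, d: False}
  {q: True, d: True, e: False}
  {q: True, d: False, e: False}
  {e: True, d: True, q: False}


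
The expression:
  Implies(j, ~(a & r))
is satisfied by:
  {a: False, r: False, j: False}
  {j: True, a: False, r: False}
  {r: True, a: False, j: False}
  {j: True, r: True, a: False}
  {a: True, j: False, r: False}
  {j: True, a: True, r: False}
  {r: True, a: True, j: False}


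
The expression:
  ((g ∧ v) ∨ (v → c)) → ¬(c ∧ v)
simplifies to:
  ¬c ∨ ¬v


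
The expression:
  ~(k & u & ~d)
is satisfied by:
  {d: True, u: False, k: False}
  {u: False, k: False, d: False}
  {d: True, k: True, u: False}
  {k: True, u: False, d: False}
  {d: True, u: True, k: False}
  {u: True, d: False, k: False}
  {d: True, k: True, u: True}


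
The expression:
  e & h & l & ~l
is never true.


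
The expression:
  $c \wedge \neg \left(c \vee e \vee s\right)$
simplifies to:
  $\text{False}$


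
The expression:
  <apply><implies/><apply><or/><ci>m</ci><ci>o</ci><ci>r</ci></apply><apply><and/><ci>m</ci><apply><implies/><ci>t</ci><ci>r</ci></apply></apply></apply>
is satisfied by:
  {m: True, r: True, o: False, t: False}
  {m: True, o: True, r: True, t: False}
  {m: True, r: False, o: False, t: False}
  {m: True, o: True, r: False, t: False}
  {m: True, t: True, r: True, o: False}
  {m: True, t: True, o: True, r: True}
  {t: False, r: False, o: False, m: False}
  {t: True, r: False, o: False, m: False}


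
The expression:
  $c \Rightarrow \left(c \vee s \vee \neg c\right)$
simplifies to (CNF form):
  $\text{True}$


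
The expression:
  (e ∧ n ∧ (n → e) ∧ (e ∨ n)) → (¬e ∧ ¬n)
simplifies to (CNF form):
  ¬e ∨ ¬n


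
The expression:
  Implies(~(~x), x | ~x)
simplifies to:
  True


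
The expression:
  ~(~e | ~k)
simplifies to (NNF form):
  e & k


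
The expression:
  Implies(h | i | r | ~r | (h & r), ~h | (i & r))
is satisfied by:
  {r: True, i: True, h: False}
  {r: True, i: False, h: False}
  {i: True, r: False, h: False}
  {r: False, i: False, h: False}
  {r: True, h: True, i: True}


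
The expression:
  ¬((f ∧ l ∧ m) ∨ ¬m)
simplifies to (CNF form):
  m ∧ (¬f ∨ ¬l)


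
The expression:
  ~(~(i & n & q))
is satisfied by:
  {i: True, q: True, n: True}


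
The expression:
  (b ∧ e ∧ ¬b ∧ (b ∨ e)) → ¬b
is always true.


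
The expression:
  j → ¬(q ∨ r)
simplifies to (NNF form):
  (¬q ∧ ¬r) ∨ ¬j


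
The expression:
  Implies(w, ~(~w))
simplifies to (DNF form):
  True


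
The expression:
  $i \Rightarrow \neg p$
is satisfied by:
  {p: False, i: False}
  {i: True, p: False}
  {p: True, i: False}


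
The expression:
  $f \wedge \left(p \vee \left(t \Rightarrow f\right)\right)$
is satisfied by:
  {f: True}


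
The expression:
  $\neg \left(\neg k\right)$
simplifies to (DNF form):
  $k$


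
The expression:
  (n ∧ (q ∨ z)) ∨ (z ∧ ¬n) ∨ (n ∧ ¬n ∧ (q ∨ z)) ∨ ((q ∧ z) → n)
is always true.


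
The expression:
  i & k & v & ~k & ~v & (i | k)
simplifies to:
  False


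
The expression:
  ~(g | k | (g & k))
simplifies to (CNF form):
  ~g & ~k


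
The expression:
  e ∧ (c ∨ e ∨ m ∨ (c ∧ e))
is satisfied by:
  {e: True}


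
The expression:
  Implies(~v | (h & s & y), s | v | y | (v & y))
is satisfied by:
  {y: True, v: True, s: True}
  {y: True, v: True, s: False}
  {y: True, s: True, v: False}
  {y: True, s: False, v: False}
  {v: True, s: True, y: False}
  {v: True, s: False, y: False}
  {s: True, v: False, y: False}


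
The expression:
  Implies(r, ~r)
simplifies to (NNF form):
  ~r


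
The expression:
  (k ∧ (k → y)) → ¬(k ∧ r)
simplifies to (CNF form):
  ¬k ∨ ¬r ∨ ¬y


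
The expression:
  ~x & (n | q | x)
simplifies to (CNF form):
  ~x & (n | q)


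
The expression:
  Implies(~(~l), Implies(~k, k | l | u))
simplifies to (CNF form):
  True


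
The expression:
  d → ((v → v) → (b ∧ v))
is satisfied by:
  {b: True, v: True, d: False}
  {b: True, v: False, d: False}
  {v: True, b: False, d: False}
  {b: False, v: False, d: False}
  {b: True, d: True, v: True}


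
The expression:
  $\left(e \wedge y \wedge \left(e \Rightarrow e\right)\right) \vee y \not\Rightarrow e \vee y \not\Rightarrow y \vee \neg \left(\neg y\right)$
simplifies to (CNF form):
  $y$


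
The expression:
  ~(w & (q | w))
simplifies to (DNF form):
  ~w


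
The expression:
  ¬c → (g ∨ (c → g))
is always true.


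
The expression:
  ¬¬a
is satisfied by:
  {a: True}


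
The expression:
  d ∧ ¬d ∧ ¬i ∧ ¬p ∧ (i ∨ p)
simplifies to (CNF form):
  False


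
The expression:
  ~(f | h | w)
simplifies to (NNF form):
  ~f & ~h & ~w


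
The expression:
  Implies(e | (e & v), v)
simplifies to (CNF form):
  v | ~e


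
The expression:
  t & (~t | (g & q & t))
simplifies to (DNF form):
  g & q & t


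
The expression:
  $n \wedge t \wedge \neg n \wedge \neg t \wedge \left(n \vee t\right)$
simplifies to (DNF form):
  $\text{False}$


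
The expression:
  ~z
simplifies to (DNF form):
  ~z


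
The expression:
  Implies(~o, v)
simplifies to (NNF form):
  o | v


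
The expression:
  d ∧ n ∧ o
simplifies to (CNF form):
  d ∧ n ∧ o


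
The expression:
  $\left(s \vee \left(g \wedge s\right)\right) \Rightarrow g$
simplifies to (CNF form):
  $g \vee \neg s$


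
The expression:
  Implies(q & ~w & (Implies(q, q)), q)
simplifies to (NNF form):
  True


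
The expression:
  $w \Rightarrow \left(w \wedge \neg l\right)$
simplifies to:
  $\neg l \vee \neg w$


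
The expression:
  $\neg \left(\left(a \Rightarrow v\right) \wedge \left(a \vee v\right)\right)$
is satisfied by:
  {v: False}


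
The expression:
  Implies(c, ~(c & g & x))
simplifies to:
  ~c | ~g | ~x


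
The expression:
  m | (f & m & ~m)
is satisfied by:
  {m: True}


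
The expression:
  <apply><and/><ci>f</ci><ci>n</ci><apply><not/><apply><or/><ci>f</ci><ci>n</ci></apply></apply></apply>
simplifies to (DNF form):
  <false/>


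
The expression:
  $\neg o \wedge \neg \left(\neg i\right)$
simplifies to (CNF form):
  $i \wedge \neg o$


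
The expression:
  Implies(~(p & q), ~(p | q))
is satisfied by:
  {p: False, q: False}
  {q: True, p: True}


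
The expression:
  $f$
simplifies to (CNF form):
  $f$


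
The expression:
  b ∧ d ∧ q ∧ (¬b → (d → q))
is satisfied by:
  {b: True, d: True, q: True}


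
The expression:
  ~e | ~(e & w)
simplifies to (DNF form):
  ~e | ~w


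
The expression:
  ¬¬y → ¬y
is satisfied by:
  {y: False}


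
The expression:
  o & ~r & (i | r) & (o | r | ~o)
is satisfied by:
  {i: True, o: True, r: False}


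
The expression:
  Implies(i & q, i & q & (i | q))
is always true.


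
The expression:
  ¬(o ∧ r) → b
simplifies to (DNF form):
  b ∨ (o ∧ r)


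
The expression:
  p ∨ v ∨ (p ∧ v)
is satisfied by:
  {v: True, p: True}
  {v: True, p: False}
  {p: True, v: False}


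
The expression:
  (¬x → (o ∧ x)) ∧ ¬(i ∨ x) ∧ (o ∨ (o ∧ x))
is never true.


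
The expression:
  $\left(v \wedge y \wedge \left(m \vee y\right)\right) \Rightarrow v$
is always true.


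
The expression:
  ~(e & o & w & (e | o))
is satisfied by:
  {w: False, e: False, o: False}
  {o: True, w: False, e: False}
  {e: True, w: False, o: False}
  {o: True, e: True, w: False}
  {w: True, o: False, e: False}
  {o: True, w: True, e: False}
  {e: True, w: True, o: False}


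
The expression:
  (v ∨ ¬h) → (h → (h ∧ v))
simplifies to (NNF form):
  True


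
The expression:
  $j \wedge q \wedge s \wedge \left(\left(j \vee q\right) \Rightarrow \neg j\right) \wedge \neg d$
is never true.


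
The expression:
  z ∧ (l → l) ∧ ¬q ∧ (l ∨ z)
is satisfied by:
  {z: True, q: False}


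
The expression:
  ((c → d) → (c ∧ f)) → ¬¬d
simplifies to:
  d ∨ ¬c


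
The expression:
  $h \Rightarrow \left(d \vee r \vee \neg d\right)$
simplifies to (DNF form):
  $\text{True}$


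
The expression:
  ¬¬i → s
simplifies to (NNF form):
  s ∨ ¬i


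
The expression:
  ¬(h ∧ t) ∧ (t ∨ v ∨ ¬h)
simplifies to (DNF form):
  (v ∧ ¬t) ∨ ¬h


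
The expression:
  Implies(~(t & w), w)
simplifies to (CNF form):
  w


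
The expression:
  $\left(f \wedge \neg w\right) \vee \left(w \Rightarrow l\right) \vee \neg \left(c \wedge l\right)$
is always true.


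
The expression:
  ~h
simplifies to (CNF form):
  ~h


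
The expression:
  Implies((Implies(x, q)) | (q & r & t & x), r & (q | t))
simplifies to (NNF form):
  (q & r) | (r & t) | (x & ~q)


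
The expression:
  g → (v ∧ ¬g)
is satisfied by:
  {g: False}


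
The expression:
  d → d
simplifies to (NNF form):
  True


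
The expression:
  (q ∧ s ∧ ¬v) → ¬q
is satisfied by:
  {v: True, s: False, q: False}
  {s: False, q: False, v: False}
  {v: True, q: True, s: False}
  {q: True, s: False, v: False}
  {v: True, s: True, q: False}
  {s: True, v: False, q: False}
  {v: True, q: True, s: True}


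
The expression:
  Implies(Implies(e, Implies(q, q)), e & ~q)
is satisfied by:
  {e: True, q: False}


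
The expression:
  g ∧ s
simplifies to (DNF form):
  g ∧ s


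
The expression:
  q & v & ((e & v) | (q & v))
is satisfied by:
  {q: True, v: True}


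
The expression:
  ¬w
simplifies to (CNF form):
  ¬w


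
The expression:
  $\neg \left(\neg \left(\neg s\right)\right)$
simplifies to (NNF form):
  $\neg s$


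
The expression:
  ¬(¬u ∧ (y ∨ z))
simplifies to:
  u ∨ (¬y ∧ ¬z)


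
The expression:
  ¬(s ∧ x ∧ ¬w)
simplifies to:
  w ∨ ¬s ∨ ¬x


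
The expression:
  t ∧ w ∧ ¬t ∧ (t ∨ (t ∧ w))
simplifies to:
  False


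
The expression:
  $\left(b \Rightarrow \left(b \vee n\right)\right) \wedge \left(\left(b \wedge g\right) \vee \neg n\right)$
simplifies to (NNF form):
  $\left(b \wedge g\right) \vee \neg n$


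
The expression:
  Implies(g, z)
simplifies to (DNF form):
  z | ~g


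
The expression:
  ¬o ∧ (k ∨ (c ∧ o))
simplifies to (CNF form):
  k ∧ ¬o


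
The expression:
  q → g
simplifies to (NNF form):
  g ∨ ¬q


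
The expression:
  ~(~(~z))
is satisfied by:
  {z: False}


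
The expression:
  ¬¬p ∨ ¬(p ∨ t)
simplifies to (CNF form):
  p ∨ ¬t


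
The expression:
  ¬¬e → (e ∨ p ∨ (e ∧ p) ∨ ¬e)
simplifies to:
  True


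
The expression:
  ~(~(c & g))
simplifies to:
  c & g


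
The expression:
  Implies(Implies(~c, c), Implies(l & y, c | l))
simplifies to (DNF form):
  True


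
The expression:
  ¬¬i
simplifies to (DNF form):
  i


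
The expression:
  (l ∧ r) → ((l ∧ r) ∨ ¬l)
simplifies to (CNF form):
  True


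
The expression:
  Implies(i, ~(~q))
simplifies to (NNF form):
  q | ~i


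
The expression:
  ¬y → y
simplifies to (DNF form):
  y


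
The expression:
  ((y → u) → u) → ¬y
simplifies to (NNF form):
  ¬y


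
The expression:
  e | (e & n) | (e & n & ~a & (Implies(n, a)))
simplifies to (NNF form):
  e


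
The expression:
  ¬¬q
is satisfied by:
  {q: True}


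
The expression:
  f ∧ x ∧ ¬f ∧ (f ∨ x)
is never true.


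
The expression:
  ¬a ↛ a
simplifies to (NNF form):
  True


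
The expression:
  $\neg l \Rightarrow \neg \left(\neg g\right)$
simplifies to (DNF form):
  $g \vee l$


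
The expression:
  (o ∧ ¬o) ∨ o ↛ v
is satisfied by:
  {o: True, v: False}


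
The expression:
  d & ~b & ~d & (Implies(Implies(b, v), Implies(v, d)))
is never true.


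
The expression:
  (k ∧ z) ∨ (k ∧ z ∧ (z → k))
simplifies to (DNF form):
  k ∧ z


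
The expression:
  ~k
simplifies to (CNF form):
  ~k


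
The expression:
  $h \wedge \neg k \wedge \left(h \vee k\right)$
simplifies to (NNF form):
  $h \wedge \neg k$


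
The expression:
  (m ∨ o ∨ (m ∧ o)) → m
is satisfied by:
  {m: True, o: False}
  {o: False, m: False}
  {o: True, m: True}


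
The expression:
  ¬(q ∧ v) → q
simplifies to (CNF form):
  q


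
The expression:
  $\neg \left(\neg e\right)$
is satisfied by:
  {e: True}


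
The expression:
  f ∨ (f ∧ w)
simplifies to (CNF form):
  f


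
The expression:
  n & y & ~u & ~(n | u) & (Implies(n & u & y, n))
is never true.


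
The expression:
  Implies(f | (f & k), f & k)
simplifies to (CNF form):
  k | ~f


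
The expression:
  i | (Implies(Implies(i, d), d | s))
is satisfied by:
  {i: True, d: True, s: True}
  {i: True, d: True, s: False}
  {i: True, s: True, d: False}
  {i: True, s: False, d: False}
  {d: True, s: True, i: False}
  {d: True, s: False, i: False}
  {s: True, d: False, i: False}


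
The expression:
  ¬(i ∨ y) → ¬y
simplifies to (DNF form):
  True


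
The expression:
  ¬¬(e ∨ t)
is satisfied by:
  {t: True, e: True}
  {t: True, e: False}
  {e: True, t: False}


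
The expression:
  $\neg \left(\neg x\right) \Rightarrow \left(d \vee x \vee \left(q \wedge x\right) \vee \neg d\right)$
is always true.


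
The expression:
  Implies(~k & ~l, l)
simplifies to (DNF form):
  k | l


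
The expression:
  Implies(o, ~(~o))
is always true.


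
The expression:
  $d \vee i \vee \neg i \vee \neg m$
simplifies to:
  $\text{True}$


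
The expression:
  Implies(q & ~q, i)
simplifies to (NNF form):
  True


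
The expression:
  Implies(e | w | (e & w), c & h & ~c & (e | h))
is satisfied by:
  {e: False, w: False}


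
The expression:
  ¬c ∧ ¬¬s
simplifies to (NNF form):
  s ∧ ¬c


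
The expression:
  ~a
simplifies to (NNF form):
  ~a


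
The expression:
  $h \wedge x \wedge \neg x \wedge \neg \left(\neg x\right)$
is never true.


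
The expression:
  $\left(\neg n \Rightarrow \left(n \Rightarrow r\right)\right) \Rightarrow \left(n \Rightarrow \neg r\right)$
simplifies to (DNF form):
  $\neg n \vee \neg r$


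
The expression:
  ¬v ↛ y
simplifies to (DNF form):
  ¬v ∧ ¬y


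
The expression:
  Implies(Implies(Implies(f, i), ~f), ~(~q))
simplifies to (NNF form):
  q | (f & i)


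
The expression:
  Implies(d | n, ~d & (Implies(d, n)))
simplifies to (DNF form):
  ~d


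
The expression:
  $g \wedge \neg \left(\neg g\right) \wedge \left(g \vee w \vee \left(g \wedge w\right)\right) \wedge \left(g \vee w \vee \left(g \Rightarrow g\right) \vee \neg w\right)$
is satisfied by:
  {g: True}


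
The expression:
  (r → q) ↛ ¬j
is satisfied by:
  {j: True, q: True, r: False}
  {j: True, q: False, r: False}
  {j: True, r: True, q: True}


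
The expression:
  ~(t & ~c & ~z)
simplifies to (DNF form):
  c | z | ~t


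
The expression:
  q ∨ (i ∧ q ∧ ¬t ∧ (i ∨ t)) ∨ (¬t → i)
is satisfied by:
  {i: True, t: True, q: True}
  {i: True, t: True, q: False}
  {i: True, q: True, t: False}
  {i: True, q: False, t: False}
  {t: True, q: True, i: False}
  {t: True, q: False, i: False}
  {q: True, t: False, i: False}


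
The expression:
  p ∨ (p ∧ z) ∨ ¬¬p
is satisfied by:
  {p: True}


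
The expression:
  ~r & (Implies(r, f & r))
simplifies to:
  ~r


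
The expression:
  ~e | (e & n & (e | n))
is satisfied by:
  {n: True, e: False}
  {e: False, n: False}
  {e: True, n: True}


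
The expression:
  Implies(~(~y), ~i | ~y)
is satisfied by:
  {y: False, i: False}
  {i: True, y: False}
  {y: True, i: False}


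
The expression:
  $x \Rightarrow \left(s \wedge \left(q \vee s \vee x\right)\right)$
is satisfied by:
  {s: True, x: False}
  {x: False, s: False}
  {x: True, s: True}


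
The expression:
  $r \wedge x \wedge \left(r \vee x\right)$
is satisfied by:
  {r: True, x: True}


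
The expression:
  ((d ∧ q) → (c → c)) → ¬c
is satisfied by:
  {c: False}


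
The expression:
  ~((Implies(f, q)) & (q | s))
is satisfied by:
  {f: True, q: False, s: False}
  {q: False, s: False, f: False}
  {f: True, s: True, q: False}


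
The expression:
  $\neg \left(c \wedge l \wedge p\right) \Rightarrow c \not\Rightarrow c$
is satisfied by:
  {c: True, p: True, l: True}


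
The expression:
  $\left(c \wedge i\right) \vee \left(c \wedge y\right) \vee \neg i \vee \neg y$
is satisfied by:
  {c: True, y: False, i: False}
  {c: False, y: False, i: False}
  {i: True, c: True, y: False}
  {i: True, c: False, y: False}
  {y: True, c: True, i: False}
  {y: True, c: False, i: False}
  {y: True, i: True, c: True}


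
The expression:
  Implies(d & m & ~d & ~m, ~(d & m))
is always true.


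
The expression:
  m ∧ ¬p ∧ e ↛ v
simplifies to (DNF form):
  e ∧ m ∧ ¬p ∧ ¬v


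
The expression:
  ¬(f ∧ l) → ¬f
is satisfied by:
  {l: True, f: False}
  {f: False, l: False}
  {f: True, l: True}


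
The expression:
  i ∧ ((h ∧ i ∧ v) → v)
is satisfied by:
  {i: True}


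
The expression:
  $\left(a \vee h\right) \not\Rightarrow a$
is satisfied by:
  {h: True, a: False}


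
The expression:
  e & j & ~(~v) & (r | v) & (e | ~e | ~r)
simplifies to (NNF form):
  e & j & v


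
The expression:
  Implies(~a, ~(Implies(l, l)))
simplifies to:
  a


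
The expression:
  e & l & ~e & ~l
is never true.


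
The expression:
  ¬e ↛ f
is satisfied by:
  {e: False, f: False}


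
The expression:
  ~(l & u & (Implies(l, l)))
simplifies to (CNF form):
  ~l | ~u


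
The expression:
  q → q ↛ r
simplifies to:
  ¬q ∨ ¬r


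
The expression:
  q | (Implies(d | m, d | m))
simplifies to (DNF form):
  True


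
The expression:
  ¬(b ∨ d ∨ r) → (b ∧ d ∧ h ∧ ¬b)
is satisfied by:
  {r: True, b: True, d: True}
  {r: True, b: True, d: False}
  {r: True, d: True, b: False}
  {r: True, d: False, b: False}
  {b: True, d: True, r: False}
  {b: True, d: False, r: False}
  {d: True, b: False, r: False}


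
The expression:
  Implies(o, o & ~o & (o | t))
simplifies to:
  ~o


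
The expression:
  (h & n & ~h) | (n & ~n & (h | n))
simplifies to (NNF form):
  False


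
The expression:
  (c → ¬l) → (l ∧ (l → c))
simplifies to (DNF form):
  c ∧ l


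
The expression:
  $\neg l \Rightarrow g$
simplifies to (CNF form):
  $g \vee l$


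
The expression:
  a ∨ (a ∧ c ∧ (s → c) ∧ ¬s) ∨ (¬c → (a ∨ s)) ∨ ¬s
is always true.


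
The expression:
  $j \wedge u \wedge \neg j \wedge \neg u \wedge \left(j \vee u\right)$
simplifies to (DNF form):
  $\text{False}$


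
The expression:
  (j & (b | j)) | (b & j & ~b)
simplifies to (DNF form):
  j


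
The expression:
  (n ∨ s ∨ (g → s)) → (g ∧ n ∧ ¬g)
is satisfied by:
  {g: True, n: False, s: False}


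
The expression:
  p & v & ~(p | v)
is never true.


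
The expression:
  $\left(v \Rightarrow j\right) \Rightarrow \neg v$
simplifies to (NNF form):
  $\neg j \vee \neg v$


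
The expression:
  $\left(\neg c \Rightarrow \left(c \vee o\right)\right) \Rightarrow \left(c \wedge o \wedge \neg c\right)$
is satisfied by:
  {o: False, c: False}


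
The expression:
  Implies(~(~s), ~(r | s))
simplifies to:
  ~s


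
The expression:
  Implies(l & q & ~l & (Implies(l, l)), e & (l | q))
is always true.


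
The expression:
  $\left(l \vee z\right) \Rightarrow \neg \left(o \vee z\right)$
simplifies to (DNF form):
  $\left(\neg l \wedge \neg z\right) \vee \left(\neg o \wedge \neg z\right)$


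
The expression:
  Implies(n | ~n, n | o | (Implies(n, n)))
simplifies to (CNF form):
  True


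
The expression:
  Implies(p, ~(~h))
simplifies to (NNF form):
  h | ~p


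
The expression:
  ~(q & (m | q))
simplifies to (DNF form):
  ~q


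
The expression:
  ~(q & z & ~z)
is always true.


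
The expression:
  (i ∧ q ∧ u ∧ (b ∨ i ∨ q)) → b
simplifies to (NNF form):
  b ∨ ¬i ∨ ¬q ∨ ¬u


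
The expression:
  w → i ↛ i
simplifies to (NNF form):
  ¬w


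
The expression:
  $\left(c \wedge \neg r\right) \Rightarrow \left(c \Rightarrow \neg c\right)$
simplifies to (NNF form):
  $r \vee \neg c$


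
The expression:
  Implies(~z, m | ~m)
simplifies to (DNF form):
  True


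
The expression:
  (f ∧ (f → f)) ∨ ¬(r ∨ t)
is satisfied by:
  {f: True, t: False, r: False}
  {r: True, f: True, t: False}
  {f: True, t: True, r: False}
  {r: True, f: True, t: True}
  {r: False, t: False, f: False}


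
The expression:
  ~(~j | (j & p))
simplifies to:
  j & ~p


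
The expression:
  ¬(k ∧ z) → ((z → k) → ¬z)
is always true.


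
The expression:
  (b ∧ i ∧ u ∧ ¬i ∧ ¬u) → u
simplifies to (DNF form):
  True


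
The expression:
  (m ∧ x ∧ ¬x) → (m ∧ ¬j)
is always true.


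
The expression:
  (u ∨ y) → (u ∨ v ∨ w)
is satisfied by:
  {u: True, v: True, w: True, y: False}
  {u: True, v: True, w: False, y: False}
  {u: True, w: True, v: False, y: False}
  {u: True, w: False, v: False, y: False}
  {v: True, w: True, u: False, y: False}
  {v: True, u: False, w: False, y: False}
  {v: False, w: True, u: False, y: False}
  {v: False, u: False, w: False, y: False}
  {u: True, y: True, v: True, w: True}
  {u: True, y: True, v: True, w: False}
  {u: True, y: True, w: True, v: False}
  {u: True, y: True, w: False, v: False}
  {y: True, v: True, w: True, u: False}
  {y: True, v: True, w: False, u: False}
  {y: True, w: True, v: False, u: False}


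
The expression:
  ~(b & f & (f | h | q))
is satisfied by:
  {b: False, f: False}
  {f: True, b: False}
  {b: True, f: False}


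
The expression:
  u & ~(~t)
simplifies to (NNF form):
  t & u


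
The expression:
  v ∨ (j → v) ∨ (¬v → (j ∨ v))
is always true.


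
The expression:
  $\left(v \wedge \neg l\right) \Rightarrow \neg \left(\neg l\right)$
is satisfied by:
  {l: True, v: False}
  {v: False, l: False}
  {v: True, l: True}


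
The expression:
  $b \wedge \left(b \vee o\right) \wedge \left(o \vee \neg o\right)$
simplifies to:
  $b$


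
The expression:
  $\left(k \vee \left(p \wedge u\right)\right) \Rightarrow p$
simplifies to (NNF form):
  $p \vee \neg k$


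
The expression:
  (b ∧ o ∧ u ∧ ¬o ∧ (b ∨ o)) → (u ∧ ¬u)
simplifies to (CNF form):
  True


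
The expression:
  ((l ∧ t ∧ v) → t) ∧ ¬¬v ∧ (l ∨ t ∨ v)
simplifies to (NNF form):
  v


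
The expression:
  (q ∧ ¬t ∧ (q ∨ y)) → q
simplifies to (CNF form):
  True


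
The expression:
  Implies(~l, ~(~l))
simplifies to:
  l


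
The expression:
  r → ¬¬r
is always true.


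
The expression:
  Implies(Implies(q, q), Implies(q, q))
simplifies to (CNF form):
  True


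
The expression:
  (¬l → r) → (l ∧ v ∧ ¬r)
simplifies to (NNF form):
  ¬r ∧ (v ∨ ¬l)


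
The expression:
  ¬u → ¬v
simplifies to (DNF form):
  u ∨ ¬v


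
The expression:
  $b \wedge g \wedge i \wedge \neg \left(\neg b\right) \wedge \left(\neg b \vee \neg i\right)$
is never true.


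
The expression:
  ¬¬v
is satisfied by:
  {v: True}


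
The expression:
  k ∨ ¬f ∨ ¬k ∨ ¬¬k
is always true.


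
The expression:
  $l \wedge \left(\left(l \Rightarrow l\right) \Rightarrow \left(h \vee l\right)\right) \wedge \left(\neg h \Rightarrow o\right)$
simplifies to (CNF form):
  $l \wedge \left(h \vee o\right)$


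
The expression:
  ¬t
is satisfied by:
  {t: False}


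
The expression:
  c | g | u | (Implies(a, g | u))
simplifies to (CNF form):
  c | g | u | ~a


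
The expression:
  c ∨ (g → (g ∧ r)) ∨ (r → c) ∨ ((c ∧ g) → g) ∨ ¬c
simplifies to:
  True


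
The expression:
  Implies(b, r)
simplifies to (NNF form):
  r | ~b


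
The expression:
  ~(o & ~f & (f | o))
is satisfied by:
  {f: True, o: False}
  {o: False, f: False}
  {o: True, f: True}


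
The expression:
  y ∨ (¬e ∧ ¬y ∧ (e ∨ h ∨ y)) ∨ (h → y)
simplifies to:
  y ∨ ¬e ∨ ¬h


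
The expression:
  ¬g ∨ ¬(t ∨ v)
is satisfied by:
  {v: False, g: False, t: False}
  {t: True, v: False, g: False}
  {v: True, t: False, g: False}
  {t: True, v: True, g: False}
  {g: True, t: False, v: False}


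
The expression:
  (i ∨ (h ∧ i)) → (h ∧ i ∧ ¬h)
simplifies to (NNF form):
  ¬i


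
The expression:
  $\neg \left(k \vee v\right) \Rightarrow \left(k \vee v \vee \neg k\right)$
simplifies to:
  $\text{True}$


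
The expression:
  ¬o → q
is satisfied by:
  {q: True, o: True}
  {q: True, o: False}
  {o: True, q: False}


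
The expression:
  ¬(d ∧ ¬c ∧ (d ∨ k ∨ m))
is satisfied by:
  {c: True, d: False}
  {d: False, c: False}
  {d: True, c: True}


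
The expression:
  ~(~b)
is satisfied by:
  {b: True}


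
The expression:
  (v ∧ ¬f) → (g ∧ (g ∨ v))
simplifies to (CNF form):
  f ∨ g ∨ ¬v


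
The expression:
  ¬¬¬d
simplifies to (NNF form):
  ¬d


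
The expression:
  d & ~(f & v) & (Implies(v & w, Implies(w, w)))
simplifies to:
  d & (~f | ~v)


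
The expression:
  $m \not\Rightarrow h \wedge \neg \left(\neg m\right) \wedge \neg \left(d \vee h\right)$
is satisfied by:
  {m: True, d: False, h: False}


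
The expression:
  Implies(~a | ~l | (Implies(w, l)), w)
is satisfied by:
  {w: True}


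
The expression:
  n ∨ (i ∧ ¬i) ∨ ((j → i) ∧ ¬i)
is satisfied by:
  {n: True, i: False, j: False}
  {j: True, n: True, i: False}
  {n: True, i: True, j: False}
  {j: True, n: True, i: True}
  {j: False, i: False, n: False}


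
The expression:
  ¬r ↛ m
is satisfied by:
  {m: True, r: False}
  {r: False, m: False}
  {r: True, m: True}


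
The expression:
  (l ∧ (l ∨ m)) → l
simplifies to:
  True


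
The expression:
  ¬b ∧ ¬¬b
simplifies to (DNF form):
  False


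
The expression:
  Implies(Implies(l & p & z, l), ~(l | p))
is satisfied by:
  {p: False, l: False}


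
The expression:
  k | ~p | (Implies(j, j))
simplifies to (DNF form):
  True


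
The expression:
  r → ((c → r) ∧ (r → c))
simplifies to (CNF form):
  c ∨ ¬r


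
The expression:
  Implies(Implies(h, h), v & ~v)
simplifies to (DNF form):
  False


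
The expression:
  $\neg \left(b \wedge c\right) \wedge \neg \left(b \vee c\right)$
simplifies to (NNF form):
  $\neg b \wedge \neg c$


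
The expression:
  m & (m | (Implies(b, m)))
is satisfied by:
  {m: True}


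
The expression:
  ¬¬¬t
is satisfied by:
  {t: False}


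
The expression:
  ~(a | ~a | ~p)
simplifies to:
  False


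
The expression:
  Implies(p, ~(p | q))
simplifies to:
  ~p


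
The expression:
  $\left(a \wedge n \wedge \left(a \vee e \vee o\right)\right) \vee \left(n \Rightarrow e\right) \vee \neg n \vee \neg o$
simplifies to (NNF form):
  $a \vee e \vee \neg n \vee \neg o$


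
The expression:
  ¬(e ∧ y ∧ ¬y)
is always true.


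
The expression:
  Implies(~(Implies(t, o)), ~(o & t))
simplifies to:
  True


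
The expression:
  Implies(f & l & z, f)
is always true.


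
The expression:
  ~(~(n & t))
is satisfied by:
  {t: True, n: True}


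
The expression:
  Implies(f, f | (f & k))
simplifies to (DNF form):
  True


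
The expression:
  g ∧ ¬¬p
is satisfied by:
  {p: True, g: True}


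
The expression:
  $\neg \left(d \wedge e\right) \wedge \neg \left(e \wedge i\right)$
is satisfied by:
  {i: False, e: False, d: False}
  {d: True, i: False, e: False}
  {i: True, d: False, e: False}
  {d: True, i: True, e: False}
  {e: True, d: False, i: False}


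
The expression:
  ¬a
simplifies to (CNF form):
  ¬a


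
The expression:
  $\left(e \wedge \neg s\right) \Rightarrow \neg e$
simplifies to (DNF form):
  $s \vee \neg e$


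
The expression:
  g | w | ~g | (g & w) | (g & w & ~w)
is always true.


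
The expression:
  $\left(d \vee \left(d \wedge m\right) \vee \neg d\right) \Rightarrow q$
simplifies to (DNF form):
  $q$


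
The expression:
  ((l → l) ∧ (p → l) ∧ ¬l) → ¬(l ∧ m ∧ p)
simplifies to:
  True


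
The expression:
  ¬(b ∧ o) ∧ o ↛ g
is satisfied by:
  {o: True, g: False, b: False}


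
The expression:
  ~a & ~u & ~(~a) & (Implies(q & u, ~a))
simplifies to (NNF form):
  False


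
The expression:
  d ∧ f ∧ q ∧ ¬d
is never true.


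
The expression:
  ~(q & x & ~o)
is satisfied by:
  {o: True, q: False, x: False}
  {q: False, x: False, o: False}
  {x: True, o: True, q: False}
  {x: True, q: False, o: False}
  {o: True, q: True, x: False}
  {q: True, o: False, x: False}
  {x: True, q: True, o: True}


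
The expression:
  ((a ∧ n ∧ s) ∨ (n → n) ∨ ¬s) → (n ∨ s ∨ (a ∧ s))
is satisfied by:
  {n: True, s: True}
  {n: True, s: False}
  {s: True, n: False}


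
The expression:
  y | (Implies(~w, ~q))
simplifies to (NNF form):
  w | y | ~q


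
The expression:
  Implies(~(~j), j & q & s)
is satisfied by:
  {s: True, q: True, j: False}
  {s: True, q: False, j: False}
  {q: True, s: False, j: False}
  {s: False, q: False, j: False}
  {j: True, s: True, q: True}


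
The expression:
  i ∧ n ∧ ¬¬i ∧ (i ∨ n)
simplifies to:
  i ∧ n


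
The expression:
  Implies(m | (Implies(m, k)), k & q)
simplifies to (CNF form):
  k & q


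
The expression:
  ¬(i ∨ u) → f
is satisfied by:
  {i: True, u: True, f: True}
  {i: True, u: True, f: False}
  {i: True, f: True, u: False}
  {i: True, f: False, u: False}
  {u: True, f: True, i: False}
  {u: True, f: False, i: False}
  {f: True, u: False, i: False}


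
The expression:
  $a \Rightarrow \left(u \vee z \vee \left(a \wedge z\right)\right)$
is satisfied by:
  {z: True, u: True, a: False}
  {z: True, u: False, a: False}
  {u: True, z: False, a: False}
  {z: False, u: False, a: False}
  {a: True, z: True, u: True}
  {a: True, z: True, u: False}
  {a: True, u: True, z: False}


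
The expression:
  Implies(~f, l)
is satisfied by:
  {l: True, f: True}
  {l: True, f: False}
  {f: True, l: False}


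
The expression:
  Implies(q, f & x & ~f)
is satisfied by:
  {q: False}


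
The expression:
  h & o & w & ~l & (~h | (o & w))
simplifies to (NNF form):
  h & o & w & ~l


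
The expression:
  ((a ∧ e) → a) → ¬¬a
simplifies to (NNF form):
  a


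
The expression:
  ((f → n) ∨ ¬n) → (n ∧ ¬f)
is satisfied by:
  {n: True, f: False}


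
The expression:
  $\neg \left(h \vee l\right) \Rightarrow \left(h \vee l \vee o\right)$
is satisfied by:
  {o: True, l: True, h: True}
  {o: True, l: True, h: False}
  {o: True, h: True, l: False}
  {o: True, h: False, l: False}
  {l: True, h: True, o: False}
  {l: True, h: False, o: False}
  {h: True, l: False, o: False}


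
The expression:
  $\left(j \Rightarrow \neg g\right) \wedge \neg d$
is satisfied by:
  {d: False, g: False, j: False}
  {j: True, d: False, g: False}
  {g: True, d: False, j: False}


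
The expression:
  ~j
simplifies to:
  ~j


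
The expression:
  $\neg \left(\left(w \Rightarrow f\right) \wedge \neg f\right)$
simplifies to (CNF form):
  $f \vee w$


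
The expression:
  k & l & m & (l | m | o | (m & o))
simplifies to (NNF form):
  k & l & m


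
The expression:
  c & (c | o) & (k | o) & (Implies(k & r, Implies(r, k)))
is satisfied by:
  {k: True, o: True, c: True}
  {k: True, c: True, o: False}
  {o: True, c: True, k: False}


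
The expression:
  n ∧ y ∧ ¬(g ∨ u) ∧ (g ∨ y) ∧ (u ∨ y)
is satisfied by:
  {y: True, n: True, g: False, u: False}


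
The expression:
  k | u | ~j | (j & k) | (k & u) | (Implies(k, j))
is always true.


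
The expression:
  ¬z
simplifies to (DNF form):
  ¬z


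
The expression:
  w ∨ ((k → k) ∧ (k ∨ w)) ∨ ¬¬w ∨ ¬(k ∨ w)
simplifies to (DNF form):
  True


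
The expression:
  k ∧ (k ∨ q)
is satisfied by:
  {k: True}


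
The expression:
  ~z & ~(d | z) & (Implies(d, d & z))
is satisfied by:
  {d: False, z: False}


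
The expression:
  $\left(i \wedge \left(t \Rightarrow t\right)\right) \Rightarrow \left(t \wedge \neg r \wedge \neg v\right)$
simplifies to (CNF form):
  $\left(t \vee \neg i\right) \wedge \left(\neg i \vee \neg r\right) \wedge \left(\neg i \vee \neg v\right)$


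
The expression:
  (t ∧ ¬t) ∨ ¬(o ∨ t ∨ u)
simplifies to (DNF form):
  ¬o ∧ ¬t ∧ ¬u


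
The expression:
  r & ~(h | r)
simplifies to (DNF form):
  False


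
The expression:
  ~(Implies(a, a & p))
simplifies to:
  a & ~p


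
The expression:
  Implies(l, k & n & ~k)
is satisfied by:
  {l: False}


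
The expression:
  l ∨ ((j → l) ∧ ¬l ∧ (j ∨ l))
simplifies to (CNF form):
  l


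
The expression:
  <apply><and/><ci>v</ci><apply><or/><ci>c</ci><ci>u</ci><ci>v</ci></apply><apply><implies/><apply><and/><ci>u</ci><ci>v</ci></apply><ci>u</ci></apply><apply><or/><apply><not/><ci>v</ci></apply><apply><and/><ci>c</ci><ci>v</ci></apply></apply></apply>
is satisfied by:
  {c: True, v: True}


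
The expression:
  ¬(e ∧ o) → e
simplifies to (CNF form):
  e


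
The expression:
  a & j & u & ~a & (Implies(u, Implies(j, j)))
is never true.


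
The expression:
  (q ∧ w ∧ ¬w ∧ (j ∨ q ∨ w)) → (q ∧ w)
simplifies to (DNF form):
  True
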